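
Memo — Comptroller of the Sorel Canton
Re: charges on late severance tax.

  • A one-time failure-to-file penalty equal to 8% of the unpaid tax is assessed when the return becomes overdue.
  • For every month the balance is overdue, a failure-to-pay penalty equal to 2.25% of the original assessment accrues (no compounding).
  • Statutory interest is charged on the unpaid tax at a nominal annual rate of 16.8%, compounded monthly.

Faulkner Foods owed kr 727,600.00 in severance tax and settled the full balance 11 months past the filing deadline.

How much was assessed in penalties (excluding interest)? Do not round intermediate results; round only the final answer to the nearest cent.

Failure-to-file penalty: 8% × kr 727,600.00 = kr 58,208.00
Failure-to-pay penalty: 11 × 2.25% × kr 727,600.00 = kr 180,081.00
Total penalty = kr 58,208.00 + kr 180,081.00 = kr 238,289.00

kr 238,289.00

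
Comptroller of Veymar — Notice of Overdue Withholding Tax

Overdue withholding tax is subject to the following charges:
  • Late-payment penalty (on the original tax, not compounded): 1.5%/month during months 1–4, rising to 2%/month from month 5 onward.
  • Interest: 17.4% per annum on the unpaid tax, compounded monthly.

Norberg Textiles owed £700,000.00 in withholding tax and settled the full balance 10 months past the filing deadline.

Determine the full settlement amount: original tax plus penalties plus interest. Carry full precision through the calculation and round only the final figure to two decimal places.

£934,385.57

Penalty, months 1–4: 4 × 1.5% × £700,000.00 = £42,000.00
Penalty, months 5–10: 6 × 2% × £700,000.00 = £84,000.00
Interest (17.4%/yr ÷ 12 = 1.45%/month): £700,000.00 × ((1 + 0.0145)^10 − 1) = £108,385.5721…
Total = £700,000.00 + £126,000.0000 + £108,385.5721… = £934,385.57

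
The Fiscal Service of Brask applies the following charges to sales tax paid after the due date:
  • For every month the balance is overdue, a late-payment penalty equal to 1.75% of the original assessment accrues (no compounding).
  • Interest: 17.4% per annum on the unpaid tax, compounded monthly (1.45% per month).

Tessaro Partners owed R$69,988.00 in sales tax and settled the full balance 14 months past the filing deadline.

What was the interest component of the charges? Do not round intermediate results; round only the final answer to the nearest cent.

R$15,627.48

Interest: R$69,988.00 × ((1 + 0.0145)^14 − 1) = R$69,988.00 × 0.2232880… = R$15,627.4813…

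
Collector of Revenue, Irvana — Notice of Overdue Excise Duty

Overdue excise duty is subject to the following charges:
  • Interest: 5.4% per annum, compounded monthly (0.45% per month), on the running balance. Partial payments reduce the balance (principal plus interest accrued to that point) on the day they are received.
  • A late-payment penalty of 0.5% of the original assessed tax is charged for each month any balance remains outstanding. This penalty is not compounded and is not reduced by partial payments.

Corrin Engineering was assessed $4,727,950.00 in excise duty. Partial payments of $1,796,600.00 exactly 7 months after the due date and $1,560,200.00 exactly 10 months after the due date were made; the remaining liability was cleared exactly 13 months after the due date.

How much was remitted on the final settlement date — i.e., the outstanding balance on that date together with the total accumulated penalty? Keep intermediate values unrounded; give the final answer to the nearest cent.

Balance at month 7: $4,727,950.0000 × (1 + 0.0045)^7 = $4,878,906.1330…
After $1,796,600.00 payment: $4,878,906.1330… − $1,796,600.00 = $3,082,306.1330…
Balance at month 10: $3,082,306.1330… × (1 + 0.0045)^3 = $3,124,104.7968…
After $1,560,200.00 payment: $3,124,104.7968… − $1,560,200.00 = $1,563,904.7968…
Balance at month 13: $1,563,904.7968… × (1 + 0.0045)^3 = $1,585,112.6612…
Penalty: 13 × 0.5% × $4,727,950.00 = $307,316.75
Final settlement = outstanding balance + penalty = $1,585,112.6612… + $307,316.75 = $1,892,429.41

$1,892,429.41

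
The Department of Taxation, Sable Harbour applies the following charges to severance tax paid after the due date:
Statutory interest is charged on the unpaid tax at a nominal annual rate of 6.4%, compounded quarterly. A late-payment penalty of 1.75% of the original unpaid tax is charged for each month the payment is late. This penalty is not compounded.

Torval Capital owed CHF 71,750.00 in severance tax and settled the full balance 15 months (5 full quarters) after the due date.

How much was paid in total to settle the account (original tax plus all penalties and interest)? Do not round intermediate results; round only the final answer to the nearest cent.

Late-payment penalty: 15 × 1.75% × CHF 71,750.00 = CHF 18,834.38…
Interest (6.4%/yr ÷ 4 = 1.6%/quarter): CHF 71,750.00 × ((1 + 0.016)^5 − 1) = CHF 5,926.6425…
Total = CHF 71,750.00 + CHF 18,834.3750 + CHF 5,926.6425… = CHF 96,511.02

CHF 96,511.02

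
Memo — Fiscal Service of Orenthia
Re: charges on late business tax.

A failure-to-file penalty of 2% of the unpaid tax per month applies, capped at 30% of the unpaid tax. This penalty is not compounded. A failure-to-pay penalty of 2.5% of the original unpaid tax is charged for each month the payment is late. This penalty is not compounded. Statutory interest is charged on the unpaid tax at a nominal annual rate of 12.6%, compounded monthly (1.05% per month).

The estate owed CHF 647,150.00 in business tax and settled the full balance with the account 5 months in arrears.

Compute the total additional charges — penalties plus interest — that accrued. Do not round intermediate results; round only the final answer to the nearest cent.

CHF 180,305.14

Failure-to-file: 5 × 2% × CHF 647,150.00 = CHF 64,715.00 (under the 30% cap)
Failure-to-pay penalty = 2.5% × CHF 647,150.00 × 5 mo = CHF 80,893.75
Interest: CHF 647,150.00 × ((1 + 0.0105)^5 − 1) = CHF 647,150.00 × 0.0536141… = CHF 34,696.3889…
Penalties + interest = CHF 145,608.7500 + CHF 34,696.3889… = CHF 180,305.14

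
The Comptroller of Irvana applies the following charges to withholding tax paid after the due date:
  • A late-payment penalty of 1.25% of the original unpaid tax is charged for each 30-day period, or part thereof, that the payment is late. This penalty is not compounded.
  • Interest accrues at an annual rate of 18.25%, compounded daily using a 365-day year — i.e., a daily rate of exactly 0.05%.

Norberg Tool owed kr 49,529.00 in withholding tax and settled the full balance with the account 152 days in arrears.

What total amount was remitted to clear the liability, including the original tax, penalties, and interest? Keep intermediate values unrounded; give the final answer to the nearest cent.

Penalty periods: ⌈152/30⌉ = 6; penalty = 6 × 1.25% × kr 49,529.00 = kr 3,714.68…
Interest: kr 49,529.00 × ((1 + 0.0005)^152 − 1) = kr 49,529.00 × 0.07894208… = kr 3,909.9223…
Total = kr 49,529.00 + kr 3,714.6750 + kr 3,909.9223… = kr 57,153.60

kr 57,153.60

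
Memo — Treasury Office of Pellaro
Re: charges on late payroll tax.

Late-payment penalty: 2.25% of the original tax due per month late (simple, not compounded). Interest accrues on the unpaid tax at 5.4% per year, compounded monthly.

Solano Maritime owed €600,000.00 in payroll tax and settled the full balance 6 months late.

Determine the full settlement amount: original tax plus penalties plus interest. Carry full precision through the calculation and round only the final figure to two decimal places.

Late-payment penalty = 2.25% × €600,000.00 × 6 mo = €81,000.00
Interest (5.4%/yr ÷ 12 = 0.45%/month): €600,000.00 × ((1 + 0.0045)^6 − 1) = €16,383.3472…
Total = €600,000.00 + €81,000.0000 + €16,383.3472… = €697,383.35

€697,383.35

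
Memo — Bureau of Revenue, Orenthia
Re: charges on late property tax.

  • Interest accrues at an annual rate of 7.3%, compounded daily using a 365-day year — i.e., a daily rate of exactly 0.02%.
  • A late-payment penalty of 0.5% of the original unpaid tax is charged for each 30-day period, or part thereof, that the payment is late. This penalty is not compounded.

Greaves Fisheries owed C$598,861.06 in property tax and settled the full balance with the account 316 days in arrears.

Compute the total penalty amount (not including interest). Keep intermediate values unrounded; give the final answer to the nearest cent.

Penalty periods: ⌈316/30⌉ = 11; penalty = 11 × 0.5% × C$598,861.06 = C$32,937.36…

C$32,937.36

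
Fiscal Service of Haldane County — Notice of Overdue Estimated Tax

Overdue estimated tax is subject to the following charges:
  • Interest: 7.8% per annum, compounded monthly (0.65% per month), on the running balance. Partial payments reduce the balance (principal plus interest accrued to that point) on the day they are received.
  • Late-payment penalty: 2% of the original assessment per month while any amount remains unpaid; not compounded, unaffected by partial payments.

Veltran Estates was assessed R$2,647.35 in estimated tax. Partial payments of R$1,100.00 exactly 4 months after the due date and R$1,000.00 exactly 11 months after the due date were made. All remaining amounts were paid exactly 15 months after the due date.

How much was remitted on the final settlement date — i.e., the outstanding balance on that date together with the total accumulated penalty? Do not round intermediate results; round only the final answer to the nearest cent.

R$1,504.24

Balance at month 4: R$2,647.3500 × (1 + 0.0065)^4 = R$2,716.8551…
After R$1,100.00 payment: R$2,716.8551… − R$1,100.00 = R$1,616.8551…
Balance at month 11: R$1,616.8551… × (1 + 0.0065)^7 = R$1,691.8722…
After R$1,000.00 payment: R$1,691.8722… − R$1,000.00 = R$691.8722…
Balance at month 15: R$691.8722… × (1 + 0.0065)^4 = R$710.0370…
Penalty: 15 × 2% × R$2,647.35 = R$794.21…
Final settlement = outstanding balance + penalty = R$710.0370… + R$794.21… = R$1,504.24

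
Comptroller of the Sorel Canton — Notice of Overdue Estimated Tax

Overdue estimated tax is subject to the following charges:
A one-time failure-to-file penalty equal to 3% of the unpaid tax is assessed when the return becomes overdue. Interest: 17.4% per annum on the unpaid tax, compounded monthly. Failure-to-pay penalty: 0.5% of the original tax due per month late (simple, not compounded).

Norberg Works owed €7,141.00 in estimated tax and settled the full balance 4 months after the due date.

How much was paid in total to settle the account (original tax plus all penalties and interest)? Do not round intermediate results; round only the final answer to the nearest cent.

€7,921.32

Failure-to-file penalty: 3% × €7,141.00 = €214.23
Failure-to-pay penalty = 0.5% × €7,141.00 × 4 mo = €142.82
Interest (17.4%/yr ÷ 12 = 1.45%/month): €7,141.00 × ((1 + 0.0145)^4 − 1) = €423.2738…
Total = €7,141.00 + €357.0500 + €423.2738… = €7,921.32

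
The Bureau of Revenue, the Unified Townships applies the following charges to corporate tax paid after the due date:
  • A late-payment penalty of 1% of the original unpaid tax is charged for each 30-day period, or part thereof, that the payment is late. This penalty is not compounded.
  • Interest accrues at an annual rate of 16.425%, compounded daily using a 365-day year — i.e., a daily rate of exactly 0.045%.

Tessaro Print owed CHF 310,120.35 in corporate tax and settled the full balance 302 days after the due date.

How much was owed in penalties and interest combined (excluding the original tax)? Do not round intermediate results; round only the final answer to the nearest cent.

Penalty periods: ⌈302/30⌉ = 11; penalty = 11 × 1% × CHF 310,120.35 = CHF 34,113.24…
Interest: CHF 310,120.35 × ((1 + 0.00045)^302 − 1) = CHF 310,120.35 × 0.14553231… = CHF 45,132.5320…
Penalties + interest = CHF 34,113.2385 + CHF 45,132.5320… = CHF 79,245.77

CHF 79,245.77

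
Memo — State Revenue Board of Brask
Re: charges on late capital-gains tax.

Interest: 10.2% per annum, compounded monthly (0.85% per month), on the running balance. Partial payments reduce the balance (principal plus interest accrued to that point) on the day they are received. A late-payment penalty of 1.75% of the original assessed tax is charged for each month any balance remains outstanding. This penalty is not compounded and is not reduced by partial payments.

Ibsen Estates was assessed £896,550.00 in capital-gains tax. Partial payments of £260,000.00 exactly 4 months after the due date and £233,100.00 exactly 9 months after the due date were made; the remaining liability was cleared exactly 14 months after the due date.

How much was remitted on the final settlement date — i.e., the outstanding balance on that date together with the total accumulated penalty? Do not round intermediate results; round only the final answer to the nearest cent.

£702,852.60

Balance at month 4: £896,550.0000 × (1 + 0.0085)^4 = £927,423.5615…
After £260,000.00 payment: £927,423.5615… − £260,000.00 = £667,423.5615…
Balance at month 9: £667,423.5615… × (1 + 0.0085)^5 = £696,275.3926…
After £233,100.00 payment: £696,275.3926… − £233,100.00 = £463,175.3926…
Balance at month 14: £463,175.3926… × (1 + 0.0085)^5 = £483,197.8476…
Penalty: 14 × 1.75% × £896,550.00 = £219,654.75
Final settlement = outstanding balance + penalty = £483,197.8476… + £219,654.75 = £702,852.60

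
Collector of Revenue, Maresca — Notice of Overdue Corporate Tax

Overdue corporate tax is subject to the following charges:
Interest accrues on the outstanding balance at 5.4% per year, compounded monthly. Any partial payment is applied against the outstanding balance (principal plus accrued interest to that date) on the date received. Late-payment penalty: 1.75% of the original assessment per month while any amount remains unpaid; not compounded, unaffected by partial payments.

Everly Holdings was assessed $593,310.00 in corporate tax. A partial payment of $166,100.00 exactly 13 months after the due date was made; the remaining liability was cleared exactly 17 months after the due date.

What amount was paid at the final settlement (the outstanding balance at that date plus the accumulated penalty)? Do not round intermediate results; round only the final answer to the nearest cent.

Monthly rate = 5.4% ÷ 12 = 0.45%
Balance at month 13: $593,310.0000 × (1 + 0.0045)^13 = $628,971.4062…
After $166,100.00 payment: $628,971.4062… − $166,100.00 = $462,871.4062…
Balance at month 17: $462,871.4062… × (1 + 0.0045)^4 = $471,259.4993…
Penalty: 17 × 1.75% × $593,310.00 = $176,509.73…
Final settlement = outstanding balance + penalty = $471,259.4993… + $176,509.73… = $647,769.22

$647,769.22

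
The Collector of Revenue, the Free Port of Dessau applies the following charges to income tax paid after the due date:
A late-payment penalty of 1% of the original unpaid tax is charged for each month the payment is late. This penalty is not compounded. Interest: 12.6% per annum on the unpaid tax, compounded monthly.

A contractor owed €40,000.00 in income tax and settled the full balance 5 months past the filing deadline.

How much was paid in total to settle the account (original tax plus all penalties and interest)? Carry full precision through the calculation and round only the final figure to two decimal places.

Late-payment penalty: 5 × 1% × €40,000.00 = €2,000.00
Interest (12.6%/yr ÷ 12 = 1.05%/month): €40,000.00 × ((1 + 0.0105)^5 − 1) = €2,144.5655…
Total = €40,000.00 + €2,000.0000 + €2,144.5655… = €44,144.57

€44,144.57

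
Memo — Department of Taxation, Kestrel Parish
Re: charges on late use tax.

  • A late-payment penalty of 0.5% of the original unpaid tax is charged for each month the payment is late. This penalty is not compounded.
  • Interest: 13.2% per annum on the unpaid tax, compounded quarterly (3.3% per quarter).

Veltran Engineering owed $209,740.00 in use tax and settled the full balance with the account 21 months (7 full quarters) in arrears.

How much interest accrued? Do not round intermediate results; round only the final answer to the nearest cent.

Interest: $209,740.00 × ((1 + 0.033)^7 − 1) = $209,740.00 × 0.2551691… = $53,519.1740…

$53,519.17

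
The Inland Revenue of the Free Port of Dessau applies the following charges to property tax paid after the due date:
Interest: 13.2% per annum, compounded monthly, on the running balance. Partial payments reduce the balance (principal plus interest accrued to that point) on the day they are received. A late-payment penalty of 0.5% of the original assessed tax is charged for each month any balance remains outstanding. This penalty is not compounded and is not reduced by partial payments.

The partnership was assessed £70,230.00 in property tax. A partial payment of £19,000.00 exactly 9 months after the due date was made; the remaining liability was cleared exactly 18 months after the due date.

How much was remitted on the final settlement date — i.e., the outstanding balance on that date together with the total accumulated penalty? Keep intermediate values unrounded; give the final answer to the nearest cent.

£70,870.01

Monthly rate = 13.2% ÷ 12 = 1.1%
Balance at month 9: £70,230.0000 × (1 + 0.011)^9 = £77,496.6749…
After £19,000.00 payment: £77,496.6749… − £19,000.00 = £58,496.6749…
Balance at month 18: £58,496.6749… × (1 + 0.011)^9 = £64,549.3065…
Penalty: 18 × 0.5% × £70,230.00 = £6,320.70
Final settlement = outstanding balance + penalty = £64,549.3065… + £6,320.70 = £70,870.01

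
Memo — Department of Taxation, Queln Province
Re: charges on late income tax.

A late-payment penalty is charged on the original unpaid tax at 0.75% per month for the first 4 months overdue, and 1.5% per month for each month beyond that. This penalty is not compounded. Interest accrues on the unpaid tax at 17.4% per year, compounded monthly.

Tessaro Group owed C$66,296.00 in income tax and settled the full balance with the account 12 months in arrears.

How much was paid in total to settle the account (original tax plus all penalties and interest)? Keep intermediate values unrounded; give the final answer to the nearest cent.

Penalty, months 1–4: 4 × 0.75% × C$66,296.00 = C$1,988.88
Penalty, months 5–12: 8 × 1.5% × C$66,296.00 = C$7,955.52
Interest (17.4%/yr ÷ 12 = 1.45%/month): C$66,296.00 × ((1 + 0.0145)^12 − 1) = C$12,501.4099…
Total = C$66,296.00 + C$9,944.4000 + C$12,501.4099… = C$88,741.81

C$88,741.81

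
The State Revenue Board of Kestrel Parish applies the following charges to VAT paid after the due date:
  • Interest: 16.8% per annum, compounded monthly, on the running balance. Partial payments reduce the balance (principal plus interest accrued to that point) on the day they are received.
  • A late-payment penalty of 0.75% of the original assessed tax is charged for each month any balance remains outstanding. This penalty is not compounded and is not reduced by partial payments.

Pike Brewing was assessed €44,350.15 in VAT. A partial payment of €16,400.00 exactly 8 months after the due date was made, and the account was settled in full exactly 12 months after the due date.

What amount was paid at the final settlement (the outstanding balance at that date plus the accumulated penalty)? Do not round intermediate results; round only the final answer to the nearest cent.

Monthly rate = 16.8% ÷ 12 = 1.4%
Balance at month 8: €44,350.1500 × (1 + 0.014)^8 = €49,567.6961…
After €16,400.00 payment: €49,567.6961… − €16,400.00 = €33,167.6961…
Balance at month 12: €33,167.6961… × (1 + 0.014)^4 = €35,064.4576…
Penalty: 12 × 0.75% × €44,350.15 = €3,991.51…
Final settlement = outstanding balance + penalty = €35,064.4576… + €3,991.51… = €39,055.97

€39,055.97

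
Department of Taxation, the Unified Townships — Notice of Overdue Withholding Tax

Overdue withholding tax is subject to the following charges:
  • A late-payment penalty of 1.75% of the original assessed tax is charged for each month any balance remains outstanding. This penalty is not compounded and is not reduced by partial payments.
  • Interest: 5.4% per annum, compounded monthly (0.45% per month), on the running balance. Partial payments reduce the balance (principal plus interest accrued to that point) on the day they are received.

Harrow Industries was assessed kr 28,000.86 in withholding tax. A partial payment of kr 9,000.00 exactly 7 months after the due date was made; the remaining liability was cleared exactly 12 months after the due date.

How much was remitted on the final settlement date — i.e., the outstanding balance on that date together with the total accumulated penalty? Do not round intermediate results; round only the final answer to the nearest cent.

Balance at month 7: kr 28,000.8600 × (1 + 0.0045)^7 = kr 28,894.8842…
After kr 9,000.00 payment: kr 28,894.8842… − kr 9,000.00 = kr 19,894.8842…
Balance at month 12: kr 19,894.8842… × (1 + 0.0045)^5 = kr 20,346.5659…
Penalty: 12 × 1.75% × kr 28,000.86 = kr 5,880.18…
Final settlement = outstanding balance + penalty = kr 20,346.5659… + kr 5,880.18… = kr 26,226.75

kr 26,226.75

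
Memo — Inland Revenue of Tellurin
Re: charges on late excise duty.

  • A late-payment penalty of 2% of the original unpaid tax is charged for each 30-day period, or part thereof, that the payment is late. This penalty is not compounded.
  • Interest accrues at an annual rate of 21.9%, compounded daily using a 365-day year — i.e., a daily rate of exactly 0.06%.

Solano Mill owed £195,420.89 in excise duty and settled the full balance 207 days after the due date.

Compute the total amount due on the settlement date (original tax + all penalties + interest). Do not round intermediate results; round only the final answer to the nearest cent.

Penalty periods: ⌈207/30⌉ = 7; penalty = 7 × 2% × £195,420.89 = £27,358.92…
Interest: £195,420.89 × ((1 + 0.0006)^207 − 1) = £195,420.89 × 0.13220013… = £25,834.6665…
Total = £195,420.89 + £27,358.9246 + £25,834.6665… = £248,614.48

£248,614.48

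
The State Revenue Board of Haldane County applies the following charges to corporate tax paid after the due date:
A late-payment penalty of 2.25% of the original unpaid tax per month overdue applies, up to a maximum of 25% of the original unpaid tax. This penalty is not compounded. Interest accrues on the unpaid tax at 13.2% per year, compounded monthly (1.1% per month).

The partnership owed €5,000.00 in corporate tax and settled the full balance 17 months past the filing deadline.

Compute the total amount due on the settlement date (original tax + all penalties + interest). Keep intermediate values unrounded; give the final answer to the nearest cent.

Penalty (uncapped): 17 × 2.25% × €5,000.00 = €1,912.50; cap = 25% × €5,000.00 = €1,250.00 → penalty = €1,250.00
Interest: €5,000.00 × ((1 + 0.011)^17 − 1) = €5,000.00 × 0.2043969… = €1,021.9847…
Total = €5,000.00 + €1,250.0000 + €1,021.9847… = €7,271.98

€7,271.98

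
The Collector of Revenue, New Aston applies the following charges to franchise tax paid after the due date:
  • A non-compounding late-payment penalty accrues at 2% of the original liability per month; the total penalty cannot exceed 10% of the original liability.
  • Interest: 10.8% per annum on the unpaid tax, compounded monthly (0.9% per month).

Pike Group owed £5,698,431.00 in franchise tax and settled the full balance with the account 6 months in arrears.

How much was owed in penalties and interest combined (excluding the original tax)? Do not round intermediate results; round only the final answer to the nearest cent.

£884,565.61

Penalty (uncapped): 6 × 2% × £5,698,431.00 = £683,811.72; cap = 10% × £5,698,431.00 = £569,843.10 → penalty = £569,843.10
Interest: £5,698,431.00 × ((1 + 0.009)^6 − 1) = £5,698,431.00 × 0.0552297… = £314,722.5136…
Penalties + interest = £569,843.1000 + £314,722.5136… = £884,565.61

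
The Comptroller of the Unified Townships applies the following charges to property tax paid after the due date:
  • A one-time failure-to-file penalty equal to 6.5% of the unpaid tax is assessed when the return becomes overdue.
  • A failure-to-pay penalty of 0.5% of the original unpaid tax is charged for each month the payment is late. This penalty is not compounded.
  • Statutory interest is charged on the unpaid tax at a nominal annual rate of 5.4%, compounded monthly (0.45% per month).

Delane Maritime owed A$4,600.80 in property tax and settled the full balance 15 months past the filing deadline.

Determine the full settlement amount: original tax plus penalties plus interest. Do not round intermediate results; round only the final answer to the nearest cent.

A$5,565.44

Failure-to-file penalty: 6.5% × A$4,600.80 = A$299.05…
Failure-to-pay penalty = 0.5% × A$4,600.80 × 15 mo = A$345.06
Interest: A$4,600.80 × ((1 + 0.0045)^15 − 1) = A$4,600.80 × 0.0696683… = A$320.5298…
Total = A$4,600.80 + A$644.1120 + A$320.5298… = A$5,565.44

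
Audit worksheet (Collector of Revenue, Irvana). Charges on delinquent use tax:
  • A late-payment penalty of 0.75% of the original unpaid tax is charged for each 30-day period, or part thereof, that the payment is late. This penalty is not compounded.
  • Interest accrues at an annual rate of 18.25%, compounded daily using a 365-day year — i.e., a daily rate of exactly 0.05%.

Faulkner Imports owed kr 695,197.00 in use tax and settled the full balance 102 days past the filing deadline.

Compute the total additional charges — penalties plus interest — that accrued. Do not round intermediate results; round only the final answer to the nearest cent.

Penalty periods: ⌈102/30⌉ = 4; penalty = 4 × 0.75% × kr 695,197.00 = kr 20,855.91
Interest: kr 695,197.00 × ((1 + 0.0005)^102 − 1) = kr 695,197.00 × 0.05230948… = kr 36,365.3941…
Penalties + interest = kr 20,855.9100 + kr 36,365.3941… = kr 57,221.30

kr 57,221.30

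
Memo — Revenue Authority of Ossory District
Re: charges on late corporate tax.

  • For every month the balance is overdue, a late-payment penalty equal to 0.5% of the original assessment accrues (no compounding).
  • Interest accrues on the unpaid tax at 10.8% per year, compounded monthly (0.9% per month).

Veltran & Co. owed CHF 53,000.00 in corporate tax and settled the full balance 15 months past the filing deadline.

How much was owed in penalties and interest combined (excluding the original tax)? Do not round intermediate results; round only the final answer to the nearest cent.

CHF 11,598.83

Late-payment penalty: 15 × 0.5% × CHF 53,000.00 = CHF 3,975.00
Interest: CHF 53,000.00 × ((1 + 0.009)^15 − 1) = CHF 53,000.00 × 0.1438458… = CHF 7,623.8290…
Penalties + interest = CHF 3,975.0000 + CHF 7,623.8290… = CHF 11,598.83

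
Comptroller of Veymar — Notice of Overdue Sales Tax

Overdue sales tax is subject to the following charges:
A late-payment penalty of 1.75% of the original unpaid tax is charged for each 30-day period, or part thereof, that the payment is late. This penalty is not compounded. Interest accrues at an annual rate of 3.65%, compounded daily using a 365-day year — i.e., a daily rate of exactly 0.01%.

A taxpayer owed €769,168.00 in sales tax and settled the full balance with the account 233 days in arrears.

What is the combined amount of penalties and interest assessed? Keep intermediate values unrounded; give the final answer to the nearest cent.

Penalty periods: ⌈233/30⌉ = 8; penalty = 8 × 1.75% × €769,168.00 = €107,683.52
Interest: €769,168.00 × ((1 + 0.0001)^233 − 1) = €769,168.00 × 0.02357237… = €18,131.1151…
Penalties + interest = €107,683.5200 + €18,131.1151… = €125,814.64

€125,814.64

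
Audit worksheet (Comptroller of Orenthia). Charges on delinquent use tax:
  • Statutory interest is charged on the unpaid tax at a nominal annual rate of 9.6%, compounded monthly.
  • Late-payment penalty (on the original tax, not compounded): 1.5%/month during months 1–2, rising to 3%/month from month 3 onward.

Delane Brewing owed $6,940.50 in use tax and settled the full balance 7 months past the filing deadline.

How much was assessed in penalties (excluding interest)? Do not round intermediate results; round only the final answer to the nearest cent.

$1,249.29

Penalty, months 1–2: 2 × 1.5% × $6,940.50 = $208.22…
Penalty, months 3–7: 5 × 3% × $6,940.50 = $1,041.08…
Total penalty = $208.22… + $1,041.08… = $1,249.29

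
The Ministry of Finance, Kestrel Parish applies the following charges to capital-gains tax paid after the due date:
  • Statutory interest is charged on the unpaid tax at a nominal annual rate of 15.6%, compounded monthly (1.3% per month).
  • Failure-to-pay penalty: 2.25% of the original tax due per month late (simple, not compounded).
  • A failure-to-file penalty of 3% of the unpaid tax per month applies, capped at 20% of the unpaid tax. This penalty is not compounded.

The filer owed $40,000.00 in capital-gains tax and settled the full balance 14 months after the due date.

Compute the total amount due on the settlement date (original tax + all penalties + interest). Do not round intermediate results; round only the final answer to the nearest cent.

$68,528.32

Failure-to-file: 14 × 3% × $40,000.00 = $16,800.00, capped at 20% × $40,000.00 = $8,000.00
Failure-to-pay penalty = 2.25% × $40,000.00 × 14 mo = $12,600.00
Interest: $40,000.00 × ((1 + 0.013)^14 − 1) = $40,000.00 × 0.1982081… = $7,928.3222…
Total = $40,000.00 + $20,600.0000 + $7,928.3222… = $68,528.32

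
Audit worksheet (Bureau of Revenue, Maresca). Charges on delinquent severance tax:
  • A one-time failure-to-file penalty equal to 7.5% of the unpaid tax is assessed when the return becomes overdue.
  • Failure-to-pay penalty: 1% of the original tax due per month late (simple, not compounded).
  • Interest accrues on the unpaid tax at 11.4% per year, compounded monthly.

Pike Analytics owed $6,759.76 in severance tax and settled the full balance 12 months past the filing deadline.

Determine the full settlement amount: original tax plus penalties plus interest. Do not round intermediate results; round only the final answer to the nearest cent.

$8,890.09

Failure-to-file penalty: 7.5% × $6,759.76 = $506.98…
Failure-to-pay penalty = 1% × $6,759.76 × 12 mo = $811.17…
Interest (11.4%/yr ÷ 12 = 0.95%/month): $6,759.76 × ((1 + 0.0095)^12 − 1) = $812.1799…
Total = $6,759.76 + $1,318.1532 + $812.1799… = $8,890.09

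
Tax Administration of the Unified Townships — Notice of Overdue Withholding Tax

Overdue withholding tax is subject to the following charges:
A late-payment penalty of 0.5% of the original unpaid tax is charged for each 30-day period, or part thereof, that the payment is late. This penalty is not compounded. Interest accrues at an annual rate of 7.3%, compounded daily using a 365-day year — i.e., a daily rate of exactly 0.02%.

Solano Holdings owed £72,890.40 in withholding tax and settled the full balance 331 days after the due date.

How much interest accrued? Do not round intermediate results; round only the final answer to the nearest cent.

£4,988.13

Interest: £72,890.40 × ((1 + 0.0002)^331 − 1) = £72,890.40 × 0.06843331… = £4,988.1315…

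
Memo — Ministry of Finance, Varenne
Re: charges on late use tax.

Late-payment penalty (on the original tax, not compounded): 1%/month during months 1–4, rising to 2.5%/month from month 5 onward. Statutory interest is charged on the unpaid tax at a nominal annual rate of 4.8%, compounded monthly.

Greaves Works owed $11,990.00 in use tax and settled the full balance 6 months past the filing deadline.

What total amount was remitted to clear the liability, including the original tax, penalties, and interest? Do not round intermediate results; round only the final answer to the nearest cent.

Penalty, months 1–4: 4 × 1% × $11,990.00 = $479.60
Penalty, months 5–6: 2 × 2.5% × $11,990.00 = $599.50
Interest (4.8%/yr ÷ 12 = 0.4%/month): $11,990.00 × ((1 + 0.004)^6 − 1) = $290.6530…
Total = $11,990.00 + $1,079.1000 + $290.6530… = $13,359.75

$13,359.75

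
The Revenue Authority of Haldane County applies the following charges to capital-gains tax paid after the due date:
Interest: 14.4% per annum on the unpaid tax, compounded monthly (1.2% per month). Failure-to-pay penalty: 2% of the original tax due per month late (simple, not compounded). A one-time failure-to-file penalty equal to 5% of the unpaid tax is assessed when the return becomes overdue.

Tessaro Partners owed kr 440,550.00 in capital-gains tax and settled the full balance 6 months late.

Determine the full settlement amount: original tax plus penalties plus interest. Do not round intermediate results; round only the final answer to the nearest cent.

kr 548,130.05

Failure-to-file penalty: 5% × kr 440,550.00 = kr 22,027.50
Failure-to-pay penalty = 2% × kr 440,550.00 × 6 mo = kr 52,866.00
Interest: kr 440,550.00 × ((1 + 0.012)^6 − 1) = kr 440,550.00 × 0.0741949… = kr 32,686.5511…
Total = kr 440,550.00 + kr 74,893.5000 + kr 32,686.5511… = kr 548,130.05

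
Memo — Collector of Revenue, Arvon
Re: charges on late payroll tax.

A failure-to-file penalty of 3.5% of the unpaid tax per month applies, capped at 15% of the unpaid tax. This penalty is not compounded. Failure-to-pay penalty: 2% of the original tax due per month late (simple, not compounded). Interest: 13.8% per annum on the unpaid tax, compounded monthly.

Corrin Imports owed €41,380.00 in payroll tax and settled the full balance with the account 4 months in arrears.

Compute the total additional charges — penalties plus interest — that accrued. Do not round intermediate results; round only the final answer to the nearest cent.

Failure-to-file: 4 × 3.5% × €41,380.00 = €5,793.20 (under the 15% cap)
Failure-to-pay penalty: 4 × 2% × €41,380.00 = €3,310.40
Interest (13.8%/yr ÷ 12 = 1.15%/month): €41,380.00 × ((1 + 0.0115)^4 − 1) = €1,936.5675…
Penalties + interest = €9,103.6000 + €1,936.5675… = €11,040.17

€11,040.17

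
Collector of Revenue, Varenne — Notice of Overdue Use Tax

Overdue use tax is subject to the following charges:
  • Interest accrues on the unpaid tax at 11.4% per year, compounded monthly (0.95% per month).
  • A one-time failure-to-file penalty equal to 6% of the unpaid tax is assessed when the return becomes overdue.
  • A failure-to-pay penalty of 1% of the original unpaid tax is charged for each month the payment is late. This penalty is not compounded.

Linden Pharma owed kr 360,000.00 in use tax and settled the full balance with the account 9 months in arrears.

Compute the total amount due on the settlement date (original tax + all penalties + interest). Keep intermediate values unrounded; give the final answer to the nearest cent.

Failure-to-file penalty: 6% × kr 360,000.00 = kr 21,600.00
Failure-to-pay penalty: 9 × 1% × kr 360,000.00 = kr 32,400.00
Interest: kr 360,000.00 × ((1 + 0.0095)^9 − 1) = kr 360,000.00 × 0.0888221… = kr 31,975.9400…
Total = kr 360,000.00 + kr 54,000.0000 + kr 31,975.9400… = kr 445,975.94

kr 445,975.94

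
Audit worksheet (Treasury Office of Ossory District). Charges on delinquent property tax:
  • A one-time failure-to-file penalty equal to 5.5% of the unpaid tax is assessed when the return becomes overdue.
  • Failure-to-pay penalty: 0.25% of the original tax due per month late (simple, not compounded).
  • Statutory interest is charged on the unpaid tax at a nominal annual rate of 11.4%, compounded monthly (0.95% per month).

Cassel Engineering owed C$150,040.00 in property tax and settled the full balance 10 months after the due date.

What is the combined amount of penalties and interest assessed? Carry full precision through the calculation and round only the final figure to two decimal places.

C$26,882.05

Failure-to-file penalty: 5.5% × C$150,040.00 = C$8,252.20
Failure-to-pay penalty: 10 × 0.25% × C$150,040.00 = C$3,751.00
Interest: C$150,040.00 × ((1 + 0.0095)^10 − 1) = C$150,040.00 × 0.0991659… = C$14,878.8464…
Penalties + interest = C$12,003.2000 + C$14,878.8464… = C$26,882.05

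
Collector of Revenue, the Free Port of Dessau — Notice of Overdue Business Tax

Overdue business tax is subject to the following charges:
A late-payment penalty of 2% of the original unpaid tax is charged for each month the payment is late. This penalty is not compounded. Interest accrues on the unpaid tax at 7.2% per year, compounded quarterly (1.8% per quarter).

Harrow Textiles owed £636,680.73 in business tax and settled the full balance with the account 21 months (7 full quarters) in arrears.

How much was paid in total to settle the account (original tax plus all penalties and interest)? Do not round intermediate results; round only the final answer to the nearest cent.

Late-payment penalty = 2% × £636,680.73 × 21 mo = £267,405.91…
Interest: £636,680.73 × ((1 + 0.018)^7 − 1) = £636,680.73 × 0.1330118… = £84,686.0716…
Total = £636,680.73 + £267,405.9066 + £84,686.0716… = £988,772.71

£988,772.71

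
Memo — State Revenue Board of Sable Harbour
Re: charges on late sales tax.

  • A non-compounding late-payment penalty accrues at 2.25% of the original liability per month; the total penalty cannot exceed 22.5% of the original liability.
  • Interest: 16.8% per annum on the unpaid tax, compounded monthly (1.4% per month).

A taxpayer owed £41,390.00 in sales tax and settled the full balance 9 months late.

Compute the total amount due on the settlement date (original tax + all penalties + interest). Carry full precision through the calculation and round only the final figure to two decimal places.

£55,288.41

Penalty: 9 × 2.25% × £41,390.00 = £8,381.48… (below the 22.5% cap of £9,312.75)
Interest: £41,390.00 × ((1 + 0.014)^9 − 1) = £41,390.00 × 0.1332914… = £5,516.9312…
Total = £41,390.00 + £8,381.4750 + £5,516.9312… = £55,288.41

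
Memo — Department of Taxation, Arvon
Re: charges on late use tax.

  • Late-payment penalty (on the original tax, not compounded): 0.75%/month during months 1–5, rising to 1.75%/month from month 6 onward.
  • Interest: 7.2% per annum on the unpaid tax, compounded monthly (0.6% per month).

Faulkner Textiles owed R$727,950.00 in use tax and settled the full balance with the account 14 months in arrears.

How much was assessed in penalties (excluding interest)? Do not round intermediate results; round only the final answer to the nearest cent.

Penalty, months 1–5: 5 × 0.75% × R$727,950.00 = R$27,298.13…
Penalty, months 6–14: 9 × 1.75% × R$727,950.00 = R$114,652.13…
Total penalty = R$27,298.13… + R$114,652.13… = R$141,950.25

R$141,950.25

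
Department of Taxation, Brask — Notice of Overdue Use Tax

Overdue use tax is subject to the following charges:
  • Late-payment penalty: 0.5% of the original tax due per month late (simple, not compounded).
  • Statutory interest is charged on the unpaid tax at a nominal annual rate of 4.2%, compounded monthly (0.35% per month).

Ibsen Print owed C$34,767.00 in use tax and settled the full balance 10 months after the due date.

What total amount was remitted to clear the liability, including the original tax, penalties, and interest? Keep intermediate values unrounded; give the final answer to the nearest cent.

C$37,741.54

Late-payment penalty: 10 × 0.5% × C$34,767.00 = C$1,738.35
Interest: C$34,767.00 × ((1 + 0.0035)^10 − 1) = C$34,767.00 × 0.0355564… = C$1,236.1903…
Total = C$34,767.00 + C$1,738.3500 + C$1,236.1903… = C$37,741.54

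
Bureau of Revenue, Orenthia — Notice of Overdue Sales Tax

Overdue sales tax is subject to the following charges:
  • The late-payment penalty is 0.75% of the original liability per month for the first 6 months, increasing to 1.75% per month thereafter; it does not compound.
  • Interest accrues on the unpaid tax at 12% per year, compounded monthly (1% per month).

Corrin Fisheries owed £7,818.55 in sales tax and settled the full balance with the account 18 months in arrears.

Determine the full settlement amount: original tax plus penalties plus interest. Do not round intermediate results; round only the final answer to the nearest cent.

£11,345.87

Penalty, months 1–6: 6 × 0.75% × £7,818.55 = £351.83…
Penalty, months 7–18: 12 × 1.75% × £7,818.55 = £1,641.90…
Interest: £7,818.55 × ((1 + 0.01)^18 − 1) = £7,818.55 × 0.1961475… = £1,533.5888…
Total = £7,818.55 + £1,993.7303… + £1,533.5888… = £11,345.87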